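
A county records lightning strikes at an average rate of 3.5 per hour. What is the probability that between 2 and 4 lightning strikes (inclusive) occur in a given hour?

With mean μ = 3.5 per hour,
P(2 ≤ N ≤ 4) = Σ_{j=2}^{4} e^(−3.5) · 3.5^j/j! ≈ 0.5896.

0.5896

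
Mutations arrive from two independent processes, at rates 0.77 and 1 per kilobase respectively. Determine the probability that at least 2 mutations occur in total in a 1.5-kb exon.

0.7431

Independent Poisson processes superpose: combined rate λ = 0.77 + 1 = 1.77 per kilobase.
Over the interval, μ = 1.77 × 1.5 = 2.655 (a 1.5-kb exon = 1.5 kilobases).
P(N ≥ 2) = 1 − P(N ≤ 1) ≈ 0.7431.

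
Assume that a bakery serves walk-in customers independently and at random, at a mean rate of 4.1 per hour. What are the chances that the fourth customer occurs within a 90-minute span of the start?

0.8617

Over the interval, μ = 4.1 × 1.5 = 6.15 (a 90-minute span = 1.5 hours).
The fourth arrival falls in the interval iff at least 4 events occur there: P(S_4 ≤ t) = P(N ≥ 4) = 1 − P(N ≤ 3) ≈ 0.8617.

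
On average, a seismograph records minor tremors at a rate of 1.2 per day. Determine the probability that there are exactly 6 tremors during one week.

0.1097

Over the interval, μ = 1.2 × 7 = 8.4 (a week = 7 days).
P(N = 6) = e^(−μ) μ^6/6! = e^(−8.4) · 8.4^6/720 ≈ 0.1097.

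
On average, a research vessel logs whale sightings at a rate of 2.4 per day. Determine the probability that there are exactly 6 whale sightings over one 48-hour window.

0.1398

Over the interval, μ = 2.4 × 2 = 4.8 (a 48-hour window = 2 days).
P(N = 6) = e^(−μ) μ^6/6! = e^(−4.8) · 4.8^6/720 ≈ 0.1398.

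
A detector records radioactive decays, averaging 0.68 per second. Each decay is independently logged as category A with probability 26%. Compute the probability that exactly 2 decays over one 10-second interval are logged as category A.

0.2667

Thinning: the decays that are logged as category A themselves form a Poisson process with rate 0.26 × 0.68 = 0.1768 per second.
Over the interval, μ = 0.1768 × 10 = 1.768 (a 10-second interval = 10 seconds).
P(N = 2) = e^(−1.768) · 1.768^2/2! ≈ 0.2667.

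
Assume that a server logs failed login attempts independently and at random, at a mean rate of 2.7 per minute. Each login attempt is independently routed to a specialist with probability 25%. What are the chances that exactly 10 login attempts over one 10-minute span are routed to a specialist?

0.0634

Thinning: the login attempts that are routed to a specialist themselves form a Poisson process with rate 0.25 × 2.7 = 0.675 per minute.
Over the interval, μ = 0.675 × 10 = 6.75 (a 10-minute span = 10 minutes).
P(N = 10) = e^(−6.75) · 6.75^10/10! ≈ 0.0634.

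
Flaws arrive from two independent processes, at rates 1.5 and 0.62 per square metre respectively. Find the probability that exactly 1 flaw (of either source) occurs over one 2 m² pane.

0.0611

Independent Poisson processes superpose: combined rate λ = 1.5 + 0.62 = 2.12 per square metre.
Over the interval, μ = 2.12 × 2 = 4.24 (a 2 m² pane = 2 square metres).
P(N = 1) = e^(−4.24) · 4.24^1/1! ≈ 0.0611.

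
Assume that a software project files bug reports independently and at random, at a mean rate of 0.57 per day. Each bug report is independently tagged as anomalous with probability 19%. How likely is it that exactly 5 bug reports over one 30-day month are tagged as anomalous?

Thinning: the bug reports that are tagged as anomalous themselves form a Poisson process with rate 0.19 × 0.57 = 0.1083 per day.
Over the interval, μ = 0.1083 × 30 = 3.249 (a 30-day month = 30 days).
P(N = 5) = e^(−3.249) · 3.249^5/5! ≈ 0.1171.

0.1171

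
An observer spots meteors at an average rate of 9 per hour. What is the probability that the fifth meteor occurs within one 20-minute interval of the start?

0.1847

Over the interval, μ = 9 × 1/3 = 3 (a 20-minute interval = 1/3 hours).
The fifth arrival falls in the interval iff at least 5 events occur there: P(S_5 ≤ t) = P(N ≥ 5) = 1 − P(N ≤ 4) ≈ 0.1847.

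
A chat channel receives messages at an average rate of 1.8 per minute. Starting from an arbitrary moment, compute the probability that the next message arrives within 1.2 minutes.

0.8847

Inter-arrival times are exponential with rate λ = 1.8 per minute.
P(T ≤ 1.2) = 1 − e^(−λt) = 1 − e^(−1.8 × 1.2) = 1 − e^(−2.16) ≈ 0.8847.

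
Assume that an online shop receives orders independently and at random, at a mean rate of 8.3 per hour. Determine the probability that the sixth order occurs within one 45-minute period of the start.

Over the interval, μ = 8.3 × 0.75 = 6.225 (a 45-minute period = 0.75 hours).
The sixth arrival falls in the interval iff at least 6 events occur there: P(S_6 ≤ t) = P(N ≥ 6) = 1 − P(N ≤ 5) ≈ 0.5898.

0.5898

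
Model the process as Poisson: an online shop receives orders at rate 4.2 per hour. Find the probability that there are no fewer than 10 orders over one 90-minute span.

0.1061

Over the interval, μ = 4.2 × 1.5 = 6.3 (a 90-minute span = 1.5 hours).
P(N ≥ 10) = 1 − P(N ≤ 9) = 1 − Σ_{j=0}^{9} e^(−μ) μ^j/j! ≈ 0.1061.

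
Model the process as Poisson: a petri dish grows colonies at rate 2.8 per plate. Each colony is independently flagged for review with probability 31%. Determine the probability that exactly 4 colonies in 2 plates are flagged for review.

0.0667

Thinning: the colonies that are flagged for review themselves form a Poisson process with rate 0.31 × 2.8 = 0.868 per plate.
Over the interval, μ = 0.868 × 2 = 1.736 (2 plates).
P(N = 4) = e^(−1.736) · 1.736^4/4! ≈ 0.0667.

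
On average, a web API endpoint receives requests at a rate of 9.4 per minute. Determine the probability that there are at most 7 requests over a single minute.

0.2792

With mean μ = 9.4 per minute,
P(N ≤ 7) = Σ_{j=0}^{7} e^(−μ) μ^j/j! ≈ 0.2792.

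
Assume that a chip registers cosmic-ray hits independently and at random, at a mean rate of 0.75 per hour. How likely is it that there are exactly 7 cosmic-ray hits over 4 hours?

0.0216

Over the interval, μ = 0.75 × 4 = 3 (4 hours).
P(N = 7) = e^(−μ) μ^7/7! = e^(−3) · 3^7/5040 ≈ 0.0216.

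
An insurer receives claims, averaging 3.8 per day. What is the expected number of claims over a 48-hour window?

7.6

E[N] = λt = 3.8 × 2 = 7.6 (a 48-hour window = 2 days).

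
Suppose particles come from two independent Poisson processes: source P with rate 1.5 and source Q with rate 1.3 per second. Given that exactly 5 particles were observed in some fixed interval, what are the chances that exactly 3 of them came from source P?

0.3314

Given the total, each event is independently from source P with probability p = λ_P/(λ_P+λ_Q) = 1.5/2.8 ≈ 0.5357.
So K ~ Binomial(5, 1.5/2.8): P(K = 3) = C(5,3) · (1.5/2.8)^3 · (1.3/2.8)^2 ≈ 0.3314.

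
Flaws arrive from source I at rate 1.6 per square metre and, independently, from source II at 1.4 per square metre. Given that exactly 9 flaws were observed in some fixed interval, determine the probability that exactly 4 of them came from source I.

Given the total, each event is independently from source I with probability p = λ_I/(λ_I+λ_II) = 1.6/3 ≈ 0.5333.
So K ~ Binomial(9, 1.6/3): P(K = 4) = C(9,4) · (1.6/3)^4 · (1.4/3)^5 ≈ 0.2256.

0.2256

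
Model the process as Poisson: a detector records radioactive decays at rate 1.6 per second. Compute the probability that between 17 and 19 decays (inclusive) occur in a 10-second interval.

0.2463

Over the interval, μ = 1.6 × 10 = 16 (a 10-second interval = 10 seconds).
P(17 ≤ N ≤ 19) = Σ_{j=17}^{19} e^(−16) · 16^j/j! ≈ 0.2463.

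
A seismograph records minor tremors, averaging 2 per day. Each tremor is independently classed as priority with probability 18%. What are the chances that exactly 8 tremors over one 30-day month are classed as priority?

0.0936

Thinning: the tremors that are classed as priority themselves form a Poisson process with rate 0.18 × 2 = 0.36 per day.
Over the interval, μ = 0.36 × 30 = 10.8 (a 30-day month = 30 days).
P(N = 8) = e^(−10.8) · 10.8^8/8! ≈ 0.0936.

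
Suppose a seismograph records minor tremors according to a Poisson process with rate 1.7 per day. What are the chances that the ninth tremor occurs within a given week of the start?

Over the interval, μ = 1.7 × 7 = 11.9 (a week = 7 days).
The ninth arrival falls in the interval iff at least 9 events occur there: P(S_9 ≤ t) = P(N ≥ 9) = 1 − P(N ≤ 8) ≈ 0.8383.

0.8383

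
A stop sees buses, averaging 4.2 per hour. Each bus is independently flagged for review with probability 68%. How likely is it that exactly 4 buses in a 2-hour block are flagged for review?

0.1466

Thinning: the buses that are flagged for review themselves form a Poisson process with rate 0.68 × 4.2 = 2.856 per hour.
Over the interval, μ = 2.856 × 2 = 5.712 (a 2-hour block = 2 hours).
P(N = 4) = e^(−5.712) · 5.712^4/4! ≈ 0.1466.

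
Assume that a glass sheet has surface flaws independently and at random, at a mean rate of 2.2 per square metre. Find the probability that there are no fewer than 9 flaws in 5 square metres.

0.7680

Over the interval, μ = 2.2 × 5 = 11 (5 square metres).
P(N ≥ 9) = 1 − P(N ≤ 8) = 1 − Σ_{j=0}^{8} e^(−μ) μ^j/j! ≈ 0.7680.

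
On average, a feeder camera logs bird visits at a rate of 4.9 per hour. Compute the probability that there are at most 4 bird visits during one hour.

0.4582

With mean μ = 4.9 per hour,
P(N ≤ 4) = Σ_{j=0}^{4} e^(−μ) μ^j/j! ≈ 0.4582.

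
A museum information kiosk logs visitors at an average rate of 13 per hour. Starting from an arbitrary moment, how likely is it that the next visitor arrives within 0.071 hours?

0.6027

Inter-arrival times are exponential with rate λ = 13 per hour.
P(T ≤ 0.071) = 1 − e^(−λt) = 1 − e^(−13 × 0.071) = 1 − e^(−0.923) ≈ 0.6027.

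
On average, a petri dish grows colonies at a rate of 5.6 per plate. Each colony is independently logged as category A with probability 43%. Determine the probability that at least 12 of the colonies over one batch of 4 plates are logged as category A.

0.2622

Thinning: the colonies that are logged as category A themselves form a Poisson process with rate 0.43 × 5.6 = 2.408 per plate.
Over the interval, μ = 2.408 × 4 = 9.632 (a batch of 4 plates = 4 plates).
P(N ≥ 12) = 1 − P(N ≤ 11) ≈ 0.2622.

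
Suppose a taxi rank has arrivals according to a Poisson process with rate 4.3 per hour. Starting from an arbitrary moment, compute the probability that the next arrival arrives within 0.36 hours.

Inter-arrival times are exponential with rate λ = 4.3 per hour.
P(T ≤ 0.36) = 1 − e^(−λt) = 1 − e^(−4.3 × 0.36) = 1 − e^(−1.548) ≈ 0.7873.

0.7873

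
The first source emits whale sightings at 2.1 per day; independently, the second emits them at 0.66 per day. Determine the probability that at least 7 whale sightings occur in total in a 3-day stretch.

Independent Poisson processes superpose: combined rate λ = 2.1 + 0.66 = 2.76 per day.
Over the interval, μ = 2.76 × 3 = 8.28 (a 3-day stretch = 3 days).
P(N ≥ 7) = 1 − P(N ≤ 6) ≈ 0.7196.

0.7196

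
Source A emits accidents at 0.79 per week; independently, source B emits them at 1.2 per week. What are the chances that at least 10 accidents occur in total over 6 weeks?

Independent Poisson processes superpose: combined rate λ = 0.79 + 1.2 = 1.99 per week.
Over the interval, μ = 1.99 × 6 = 11.94 (6 weeks).
P(N ≥ 10) = 1 − P(N ≤ 9) ≈ 0.7523.

0.7523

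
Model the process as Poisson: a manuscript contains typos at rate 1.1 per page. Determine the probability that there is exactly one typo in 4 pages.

Over the interval, μ = 1.1 × 4 = 4.4 (4 pages).
P(N = 1) = e^(−μ) μ^1/1! = e^(−4.4) · 4.4^1/1 ≈ 0.0540.

0.0540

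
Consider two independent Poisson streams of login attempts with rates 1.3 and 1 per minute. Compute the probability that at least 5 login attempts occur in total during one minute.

0.0838

Independent Poisson processes superpose: combined rate λ = 1.3 + 1 = 2.3 per minute.
So μ = 2.3.
P(N ≥ 5) = 1 − P(N ≤ 4) ≈ 0.0838.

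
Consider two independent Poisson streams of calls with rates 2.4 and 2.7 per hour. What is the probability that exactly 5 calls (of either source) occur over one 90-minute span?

0.1039

Independent Poisson processes superpose: combined rate λ = 2.4 + 2.7 = 5.1 per hour.
Over the interval, μ = 5.1 × 1.5 = 7.65 (a 90-minute span = 1.5 hours).
P(N = 5) = e^(−7.65) · 7.65^5/5! ≈ 0.1039.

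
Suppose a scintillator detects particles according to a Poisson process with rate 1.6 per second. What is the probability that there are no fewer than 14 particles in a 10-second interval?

Over the interval, μ = 1.6 × 10 = 16 (a 10-second interval = 10 seconds).
P(N ≥ 14) = 1 − P(N ≤ 13) = 1 − Σ_{j=0}^{13} e^(−μ) μ^j/j! ≈ 0.7255.

0.7255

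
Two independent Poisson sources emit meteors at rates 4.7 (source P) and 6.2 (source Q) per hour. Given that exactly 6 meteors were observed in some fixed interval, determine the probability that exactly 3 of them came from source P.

Given the total, each event is independently from source P with probability p = λ_P/(λ_P+λ_Q) = 4.7/10.9 ≈ 0.4312.
So K ~ Binomial(6, 4.7/10.9): P(K = 3) = C(6,3) · (4.7/10.9)^3 · (6.2/10.9)^3 ≈ 0.2951.

0.2951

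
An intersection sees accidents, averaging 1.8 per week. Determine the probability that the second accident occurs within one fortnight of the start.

0.8743

Over the interval, μ = 1.8 × 2 = 3.6 (a fortnight = 2 weeks).
The second arrival falls in the interval iff at least 2 events occur there: P(S_2 ≤ t) = P(N ≥ 2) = 1 − P(N ≤ 1) ≈ 0.8743.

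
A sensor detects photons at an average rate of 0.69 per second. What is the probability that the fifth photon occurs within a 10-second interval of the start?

Over the interval, μ = 0.69 × 10 = 6.9 (a 10-second interval = 10 seconds).
The fifth arrival falls in the interval iff at least 5 events occur there: P(S_5 ≤ t) = P(N ≥ 5) = 1 − P(N ≤ 4) ≈ 0.8177.

0.8177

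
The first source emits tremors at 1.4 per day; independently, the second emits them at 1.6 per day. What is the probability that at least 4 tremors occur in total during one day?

0.3528

Independent Poisson processes superpose: combined rate λ = 1.4 + 1.6 = 3 per day.
So μ = 3.
P(N ≥ 4) = 1 − P(N ≤ 3) ≈ 0.3528.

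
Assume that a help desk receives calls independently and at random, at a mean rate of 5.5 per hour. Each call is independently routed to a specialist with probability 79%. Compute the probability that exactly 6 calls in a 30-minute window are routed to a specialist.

0.0166

Thinning: the calls that are routed to a specialist themselves form a Poisson process with rate 0.79 × 5.5 = 4.345 per hour.
Over the interval, μ = 4.345 × 0.5 = 2.1725 (a 30-minute window = 0.5 hours).
P(N = 6) = e^(−2.1725) · 2.1725^6/6! ≈ 0.0166.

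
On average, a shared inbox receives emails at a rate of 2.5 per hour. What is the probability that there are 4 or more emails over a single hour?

0.2424

With mean μ = 2.5 per hour,
P(N ≥ 4) = 1 − P(N ≤ 3) = 1 − Σ_{j=0}^{3} e^(−μ) μ^j/j! ≈ 0.2424.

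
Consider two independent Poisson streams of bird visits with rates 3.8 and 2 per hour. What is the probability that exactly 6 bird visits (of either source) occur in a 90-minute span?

Independent Poisson processes superpose: combined rate λ = 3.8 + 2 = 5.8 per hour.
Over the interval, μ = 5.8 × 1.5 = 8.7 (a 90-minute span = 1.5 hours).
P(N = 6) = e^(−8.7) · 8.7^6/6! ≈ 0.1003.

0.1003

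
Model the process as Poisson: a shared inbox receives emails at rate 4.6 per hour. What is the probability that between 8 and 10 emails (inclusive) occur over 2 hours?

Over the interval, μ = 4.6 × 2 = 9.2 (2 hours).
P(8 ≤ N ≤ 10) = Σ_{j=8}^{10} e^(−9.2) · 9.2^j/j! ≈ 0.3810.

0.3810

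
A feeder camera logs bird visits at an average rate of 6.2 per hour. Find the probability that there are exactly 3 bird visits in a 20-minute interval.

0.1863

Over the interval, μ = 6.2 × 1/3 ≈ 2.06667 (a 20-minute interval = 1/3 hours).
P(N = 3) = e^(−μ) μ^3/3! = e^(−2.06667) · 2.06667^3/6 ≈ 0.1863.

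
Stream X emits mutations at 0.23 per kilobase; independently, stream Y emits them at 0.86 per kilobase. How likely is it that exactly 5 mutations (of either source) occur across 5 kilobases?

Independent Poisson processes superpose: combined rate λ = 0.23 + 0.86 = 1.09 per kilobase.
Over the interval, μ = 1.09 × 5 = 5.45 (5 kilobases).
P(N = 5) = e^(−5.45) · 5.45^5/5! ≈ 0.1721.

0.1721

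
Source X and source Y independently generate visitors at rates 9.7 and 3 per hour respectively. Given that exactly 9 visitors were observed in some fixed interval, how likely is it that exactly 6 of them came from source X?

Given the total, each event is independently from source X with probability p = λ_X/(λ_X+λ_Y) = 9.7/12.7 ≈ 0.7638.
So K ~ Binomial(9, 9.7/12.7): P(K = 6) = C(9,6) · (9.7/12.7)^6 · (3/12.7)^3 ≈ 0.2198.

0.2198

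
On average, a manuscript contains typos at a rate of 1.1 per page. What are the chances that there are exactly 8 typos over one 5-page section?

Over the interval, μ = 1.1 × 5 = 5.5 (a 5-page section = 5 pages).
P(N = 8) = e^(−μ) μ^8/8! = e^(−5.5) · 5.5^8/40320 ≈ 0.0849.

0.0849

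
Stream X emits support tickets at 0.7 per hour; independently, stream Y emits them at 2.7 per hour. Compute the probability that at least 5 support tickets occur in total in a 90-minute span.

0.5769

Independent Poisson processes superpose: combined rate λ = 0.7 + 2.7 = 3.4 per hour.
Over the interval, μ = 3.4 × 1.5 = 5.1 (a 90-minute span = 1.5 hours).
P(N ≥ 5) = 1 − P(N ≤ 4) ≈ 0.5769.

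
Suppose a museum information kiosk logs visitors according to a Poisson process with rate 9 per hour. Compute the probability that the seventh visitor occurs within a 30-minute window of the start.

0.1689

Over the interval, μ = 9 × 0.5 = 4.5 (a 30-minute window = 0.5 hours).
The seventh arrival falls in the interval iff at least 7 events occur there: P(S_7 ≤ t) = P(N ≥ 7) = 1 − P(N ≤ 6) ≈ 0.1689.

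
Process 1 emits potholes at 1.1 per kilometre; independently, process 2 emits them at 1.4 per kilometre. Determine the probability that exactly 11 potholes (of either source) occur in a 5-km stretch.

Independent Poisson processes superpose: combined rate λ = 1.1 + 1.4 = 2.5 per kilometre.
Over the interval, μ = 2.5 × 5 = 12.5 (a 5-km stretch = 5 kilometres).
P(N = 11) = e^(−12.5) · 12.5^11/11! ≈ 0.1087.

0.1087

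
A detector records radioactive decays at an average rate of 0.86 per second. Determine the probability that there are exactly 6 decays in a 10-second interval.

0.1034

Over the interval, μ = 0.86 × 10 = 8.6 (a 10-second interval = 10 seconds).
P(N = 6) = e^(−μ) μ^6/6! = e^(−8.6) · 8.6^6/720 ≈ 0.1034.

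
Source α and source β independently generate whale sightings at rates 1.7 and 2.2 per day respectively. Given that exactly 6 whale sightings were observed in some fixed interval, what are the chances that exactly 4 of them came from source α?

0.1723

Given the total, each event is independently from source α with probability p = λ_α/(λ_α+λ_β) = 1.7/3.9 ≈ 0.4359.
So K ~ Binomial(6, 1.7/3.9): P(K = 4) = C(6,4) · (1.7/3.9)^4 · (2.2/3.9)^2 ≈ 0.1723.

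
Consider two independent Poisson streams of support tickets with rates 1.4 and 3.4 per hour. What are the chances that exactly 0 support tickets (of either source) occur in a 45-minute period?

Independent Poisson processes superpose: combined rate λ = 1.4 + 3.4 = 4.8 per hour.
Over the interval, μ = 4.8 × 0.75 = 3.6 (a 45-minute period = 0.75 hours).
P(N = 0) = e^(−3.6) · 3.6^0/0! ≈ 0.0273.

0.0273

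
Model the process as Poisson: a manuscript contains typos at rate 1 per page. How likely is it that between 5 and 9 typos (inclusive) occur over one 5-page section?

Over the interval, μ = 1 × 5 = 5 (a 5-page section = 5 pages).
P(5 ≤ N ≤ 9) = Σ_{j=5}^{9} e^(−5) · 5^j/j! ≈ 0.5277.

0.5277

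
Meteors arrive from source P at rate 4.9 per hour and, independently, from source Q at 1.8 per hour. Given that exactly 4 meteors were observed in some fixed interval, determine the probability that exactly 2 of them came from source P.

0.2316

Given the total, each event is independently from source P with probability p = λ_P/(λ_P+λ_Q) = 4.9/6.7 ≈ 0.7313.
So K ~ Binomial(4, 4.9/6.7): P(K = 2) = C(4,2) · (4.9/6.7)^2 · (1.8/6.7)^2 ≈ 0.2316.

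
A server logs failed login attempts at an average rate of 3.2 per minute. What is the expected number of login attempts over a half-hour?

96

E[N] = λt = 3.2 × 30 = 96 (a half-hour = 30 minutes).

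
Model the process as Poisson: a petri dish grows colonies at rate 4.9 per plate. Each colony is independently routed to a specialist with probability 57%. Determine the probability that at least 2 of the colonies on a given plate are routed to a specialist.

0.7677

Thinning: the colonies that are routed to a specialist themselves form a Poisson process with rate 0.57 × 4.9 = 2.793 per plate.
So μ = 2.793.
P(N ≥ 2) = 1 − P(N ≤ 1) ≈ 0.7677.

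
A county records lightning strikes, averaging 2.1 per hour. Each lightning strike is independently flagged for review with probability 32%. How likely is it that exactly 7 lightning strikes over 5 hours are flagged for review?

0.0333

Thinning: the lightning strikes that are flagged for review themselves form a Poisson process with rate 0.32 × 2.1 = 0.672 per hour.
Over the interval, μ = 0.672 × 5 = 3.36 (5 hours).
P(N = 7) = e^(−3.36) · 3.36^7/7! ≈ 0.0333.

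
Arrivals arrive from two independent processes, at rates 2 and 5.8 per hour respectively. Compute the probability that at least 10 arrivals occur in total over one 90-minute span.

Independent Poisson processes superpose: combined rate λ = 2 + 5.8 = 7.8 per hour.
Over the interval, μ = 7.8 × 1.5 = 11.7 (a 90-minute span = 1.5 hours).
P(N ≥ 10) = 1 − P(N ≤ 9) ≈ 0.7304.

0.7304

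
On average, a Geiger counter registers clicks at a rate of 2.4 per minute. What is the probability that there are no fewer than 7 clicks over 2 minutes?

0.2092

Over the interval, μ = 2.4 × 2 = 4.8 (2 minutes).
P(N ≥ 7) = 1 − P(N ≤ 6) = 1 − Σ_{j=0}^{6} e^(−μ) μ^j/j! ≈ 0.2092.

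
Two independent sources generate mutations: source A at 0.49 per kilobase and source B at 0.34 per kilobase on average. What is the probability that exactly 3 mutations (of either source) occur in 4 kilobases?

0.2205

Independent Poisson processes superpose: combined rate λ = 0.49 + 0.34 = 0.83 per kilobase.
Over the interval, μ = 0.83 × 4 = 3.32 (4 kilobases).
P(N = 3) = e^(−3.32) · 3.32^3/3! ≈ 0.2205.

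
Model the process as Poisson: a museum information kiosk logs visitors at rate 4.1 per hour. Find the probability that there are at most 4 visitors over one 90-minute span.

Over the interval, μ = 4.1 × 1.5 = 6.15 (a 90-minute span = 1.5 hours).
P(N ≤ 4) = Σ_{j=0}^{4} e^(−μ) μ^j/j! ≈ 0.2655.

0.2655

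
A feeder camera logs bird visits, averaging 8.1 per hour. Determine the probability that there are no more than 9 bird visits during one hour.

With mean μ = 8.1 per hour,
P(N ≤ 9) = Σ_{j=0}^{9} e^(−μ) μ^j/j! ≈ 0.7041.

0.7041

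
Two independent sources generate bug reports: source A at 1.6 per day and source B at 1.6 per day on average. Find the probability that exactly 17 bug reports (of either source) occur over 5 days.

0.0934

Independent Poisson processes superpose: combined rate λ = 1.6 + 1.6 = 3.2 per day.
Over the interval, μ = 3.2 × 5 = 16 (5 days).
P(N = 17) = e^(−16) · 16^17/17! ≈ 0.0934.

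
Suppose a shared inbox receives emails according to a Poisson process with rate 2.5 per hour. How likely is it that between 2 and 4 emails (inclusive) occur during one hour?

With mean μ = 2.5 per hour,
P(2 ≤ N ≤ 4) = Σ_{j=2}^{4} e^(−2.5) · 2.5^j/j! ≈ 0.6039.

0.6039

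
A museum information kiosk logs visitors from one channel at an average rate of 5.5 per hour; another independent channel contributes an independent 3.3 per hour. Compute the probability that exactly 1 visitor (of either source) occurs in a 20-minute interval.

Independent Poisson processes superpose: combined rate λ = 5.5 + 3.3 = 8.8 per hour.
Over the interval, μ = 8.8 × 1/3 ≈ 2.93333 (a 20-minute interval = 1/3 hours).
P(N = 1) = e^(−2.93333) · 2.93333^1/1! ≈ 0.1561.

0.1561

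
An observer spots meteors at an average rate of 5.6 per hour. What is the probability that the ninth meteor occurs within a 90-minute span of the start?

0.4631

Over the interval, μ = 5.6 × 1.5 = 8.4 (a 90-minute span = 1.5 hours).
The ninth arrival falls in the interval iff at least 9 events occur there: P(S_9 ≤ t) = P(N ≥ 9) = 1 − P(N ≤ 8) ≈ 0.4631.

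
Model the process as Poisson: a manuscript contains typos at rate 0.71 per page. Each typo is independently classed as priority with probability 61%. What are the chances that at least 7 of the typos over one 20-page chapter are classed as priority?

0.7607

Thinning: the typos that are classed as priority themselves form a Poisson process with rate 0.61 × 0.71 = 0.4331 per page.
Over the interval, μ = 0.4331 × 20 = 8.662 (a 20-page chapter = 20 pages).
P(N ≥ 7) = 1 − P(N ≤ 6) ≈ 0.7607.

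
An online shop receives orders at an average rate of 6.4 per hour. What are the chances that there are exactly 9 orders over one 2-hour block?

Over the interval, μ = 6.4 × 2 = 12.8 (a 2-hour block = 2 hours).
P(N = 9) = e^(−μ) μ^9/9! = e^(−12.8) · 12.8^9/362880 ≈ 0.0702.

0.0702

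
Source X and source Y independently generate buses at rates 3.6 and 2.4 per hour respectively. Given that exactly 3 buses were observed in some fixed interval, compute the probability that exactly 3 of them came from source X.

0.2160

Given the total, each event is independently from source X with probability p = λ_X/(λ_X+λ_Y) = 3.6/6 = 0.6000.
So K ~ Binomial(3, 3.6/6): P(K = 3) = C(3,3) · (3.6/6)^3 · (2.4/6)^0 ≈ 0.2160.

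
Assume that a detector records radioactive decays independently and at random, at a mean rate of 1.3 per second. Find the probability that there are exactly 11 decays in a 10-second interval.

Over the interval, μ = 1.3 × 10 = 13 (a 10-second interval = 10 seconds).
P(N = 11) = e^(−μ) μ^11/11! = e^(−13) · 13^11/39916800 ≈ 0.1015.

0.1015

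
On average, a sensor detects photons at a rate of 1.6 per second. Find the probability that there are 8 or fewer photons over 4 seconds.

0.8033

Over the interval, μ = 1.6 × 4 = 6.4 (4 seconds).
P(N ≤ 8) = Σ_{j=0}^{8} e^(−μ) μ^j/j! ≈ 0.8033.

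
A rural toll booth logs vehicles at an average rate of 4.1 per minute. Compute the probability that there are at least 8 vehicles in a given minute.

With mean μ = 4.1 per minute,
P(N ≥ 8) = 1 − P(N ≤ 7) = 1 − Σ_{j=0}^{7} e^(−μ) μ^j/j! ≈ 0.0573.

0.0573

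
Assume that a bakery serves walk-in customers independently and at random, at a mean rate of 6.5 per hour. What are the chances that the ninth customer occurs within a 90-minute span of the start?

0.6383

Over the interval, μ = 6.5 × 1.5 = 9.75 (a 90-minute span = 1.5 hours).
The ninth arrival falls in the interval iff at least 9 events occur there: P(S_9 ≤ t) = P(N ≥ 9) = 1 − P(N ≤ 8) ≈ 0.6383.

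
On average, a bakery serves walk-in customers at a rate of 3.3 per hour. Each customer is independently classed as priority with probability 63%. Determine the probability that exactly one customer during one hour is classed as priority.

0.2600

Thinning: the customers that are classed as priority themselves form a Poisson process with rate 0.63 × 3.3 = 2.079 per hour.
So μ = 2.079.
P(N = 1) = e^(−2.079) · 2.079^1/1! ≈ 0.2600.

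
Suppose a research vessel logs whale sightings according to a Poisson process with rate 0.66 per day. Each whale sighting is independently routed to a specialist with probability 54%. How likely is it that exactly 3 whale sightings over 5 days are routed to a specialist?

Thinning: the whale sightings that are routed to a specialist themselves form a Poisson process with rate 0.54 × 0.66 = 0.3564 per day.
Over the interval, μ = 0.3564 × 5 = 1.782 (5 days).
P(N = 3) = e^(−1.782) · 1.782^3/3! ≈ 0.1587.

0.1587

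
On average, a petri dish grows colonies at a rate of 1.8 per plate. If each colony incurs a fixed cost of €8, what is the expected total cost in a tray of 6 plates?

€86.4

E[N] = 1.8 × 6 = 10.8 (a tray of 6 plates = 6 plates); E[cost] = 10.8 × €8 = €86.4.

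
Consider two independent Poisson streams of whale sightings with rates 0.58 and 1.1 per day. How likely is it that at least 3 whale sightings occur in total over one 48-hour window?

0.6525

Independent Poisson processes superpose: combined rate λ = 0.58 + 1.1 = 1.68 per day.
Over the interval, μ = 1.68 × 2 = 3.36 (a 48-hour window = 2 days).
P(N ≥ 3) = 1 − P(N ≤ 2) ≈ 0.6525.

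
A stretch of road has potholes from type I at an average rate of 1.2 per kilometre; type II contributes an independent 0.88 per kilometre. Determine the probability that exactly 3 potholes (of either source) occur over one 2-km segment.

0.1873

Independent Poisson processes superpose: combined rate λ = 1.2 + 0.88 = 2.08 per kilometre.
Over the interval, μ = 2.08 × 2 = 4.16 (a 2-km segment = 2 kilometres).
P(N = 3) = e^(−4.16) · 4.16^3/3! ≈ 0.1873.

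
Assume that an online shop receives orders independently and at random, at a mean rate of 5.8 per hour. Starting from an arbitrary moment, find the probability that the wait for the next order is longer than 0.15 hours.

0.4190

The wait for the next event is exponential with rate λ = 5.8 per hour.
P(T > 0.15) = e^(−λt) = e^(−5.8 × 0.15) = e^(−0.87) ≈ 0.4190.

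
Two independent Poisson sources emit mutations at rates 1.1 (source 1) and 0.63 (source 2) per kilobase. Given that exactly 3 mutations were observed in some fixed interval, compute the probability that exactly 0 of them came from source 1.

Given the total, each event is independently from source 1 with probability p = λ_1/(λ_1+λ_2) = 1.1/1.73 ≈ 0.6358.
So K ~ Binomial(3, 1.1/1.73): P(K = 0) = C(3,0) · (1.1/1.73)^0 · (0.63/1.73)^3 ≈ 0.0483.

0.0483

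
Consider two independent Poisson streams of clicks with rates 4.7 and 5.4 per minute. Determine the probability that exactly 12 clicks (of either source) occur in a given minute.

0.0966

Independent Poisson processes superpose: combined rate λ = 4.7 + 5.4 = 10.1 per minute.
So μ = 10.1.
P(N = 12) = e^(−10.1) · 10.1^12/12! ≈ 0.0966.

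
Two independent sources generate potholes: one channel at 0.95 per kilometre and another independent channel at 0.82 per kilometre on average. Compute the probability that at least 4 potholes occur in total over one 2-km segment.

Independent Poisson processes superpose: combined rate λ = 0.95 + 0.82 = 1.77 per kilometre.
Over the interval, μ = 1.77 × 2 = 3.54 (a 2-km segment = 2 kilometres).
P(N ≥ 4) = 1 − P(N ≤ 3) ≈ 0.4720.

0.4720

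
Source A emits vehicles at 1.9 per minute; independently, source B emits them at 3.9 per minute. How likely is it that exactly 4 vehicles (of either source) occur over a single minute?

0.1428

Independent Poisson processes superpose: combined rate λ = 1.9 + 3.9 = 5.8 per minute.
So μ = 5.8.
P(N = 4) = e^(−5.8) · 5.8^4/4! ≈ 0.1428.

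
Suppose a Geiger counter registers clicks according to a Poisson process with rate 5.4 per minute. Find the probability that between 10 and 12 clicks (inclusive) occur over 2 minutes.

Over the interval, μ = 5.4 × 2 = 10.8 (2 minutes).
P(10 ≤ N ≤ 12) = Σ_{j=10}^{12} e^(−10.8) · 10.8^j/j! ≈ 0.3478.

0.3478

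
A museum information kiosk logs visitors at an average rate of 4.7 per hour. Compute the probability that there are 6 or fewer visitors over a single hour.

0.8046

With mean μ = 4.7 per hour,
P(N ≤ 6) = Σ_{j=0}^{6} e^(−μ) μ^j/j! ≈ 0.8046.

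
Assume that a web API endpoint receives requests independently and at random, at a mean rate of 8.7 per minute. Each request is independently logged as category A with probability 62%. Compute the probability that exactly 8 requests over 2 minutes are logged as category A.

Thinning: the requests that are logged as category A themselves form a Poisson process with rate 0.62 × 8.7 = 5.394 per minute.
Over the interval, μ = 5.394 × 2 = 10.788 (2 minutes).
P(N = 8) = e^(−10.788) · 10.788^8/8! ≈ 0.0939.

0.0939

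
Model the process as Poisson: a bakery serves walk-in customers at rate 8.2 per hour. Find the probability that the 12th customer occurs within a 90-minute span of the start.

Over the interval, μ = 8.2 × 1.5 = 12.3 (a 90-minute span = 1.5 hours).
The 12th arrival falls in the interval iff at least 12 events occur there: P(S_12 ≤ t) = P(N ≥ 12) = 1 − P(N ≤ 11) ≈ 0.5722.

0.5722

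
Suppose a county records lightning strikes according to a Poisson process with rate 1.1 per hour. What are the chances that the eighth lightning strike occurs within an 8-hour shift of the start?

Over the interval, μ = 1.1 × 8 = 8.8 (an 8-hour shift = 8 hours).
The eighth arrival falls in the interval iff at least 8 events occur there: P(S_8 ≤ t) = P(N ≥ 8) = 1 − P(N ≤ 7) ≈ 0.6522.

0.6522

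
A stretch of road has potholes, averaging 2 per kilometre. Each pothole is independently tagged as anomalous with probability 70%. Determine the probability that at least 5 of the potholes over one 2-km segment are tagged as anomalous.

0.1523

Thinning: the potholes that are tagged as anomalous themselves form a Poisson process with rate 0.7 × 2 = 1.4 per kilometre.
Over the interval, μ = 1.4 × 2 = 2.8 (a 2-km segment = 2 kilometres).
P(N ≥ 5) = 1 − P(N ≤ 4) ≈ 0.1523.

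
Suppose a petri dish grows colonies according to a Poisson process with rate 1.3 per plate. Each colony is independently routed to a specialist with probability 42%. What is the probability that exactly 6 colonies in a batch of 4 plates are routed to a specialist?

Thinning: the colonies that are routed to a specialist themselves form a Poisson process with rate 0.42 × 1.3 = 0.546 per plate.
Over the interval, μ = 0.546 × 4 = 2.184 (a batch of 4 plates = 4 plates).
P(N = 6) = e^(−2.184) · 2.184^6/6! ≈ 0.0170.

0.0170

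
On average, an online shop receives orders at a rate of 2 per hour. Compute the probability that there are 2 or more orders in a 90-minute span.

Over the interval, μ = 2 × 1.5 = 3 (a 90-minute span = 1.5 hours).
P(N ≥ 2) = 1 − P(N ≤ 1) = 1 − Σ_{j=0}^{1} e^(−μ) μ^j/j! ≈ 0.8009.

0.8009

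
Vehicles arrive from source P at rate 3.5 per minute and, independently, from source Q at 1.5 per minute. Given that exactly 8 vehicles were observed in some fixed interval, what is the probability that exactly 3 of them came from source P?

Given the total, each event is independently from source P with probability p = λ_P/(λ_P+λ_Q) = 3.5/5 = 0.7000.
So K ~ Binomial(8, 3.5/5): P(K = 3) = C(8,3) · (3.5/5)^3 · (1.5/5)^5 ≈ 0.0467.

0.0467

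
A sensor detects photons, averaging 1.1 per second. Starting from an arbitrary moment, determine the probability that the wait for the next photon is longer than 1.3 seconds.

0.2393

The wait for the next event is exponential with rate λ = 1.1 per second.
P(T > 1.3) = e^(−λt) = e^(−1.1 × 1.3) = e^(−1.43) ≈ 0.2393.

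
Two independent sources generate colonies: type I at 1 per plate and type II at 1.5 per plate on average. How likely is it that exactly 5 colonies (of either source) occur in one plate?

Independent Poisson processes superpose: combined rate λ = 1 + 1.5 = 2.5 per plate.
So μ = 2.5.
P(N = 5) = e^(−2.5) · 2.5^5/5! ≈ 0.0668.

0.0668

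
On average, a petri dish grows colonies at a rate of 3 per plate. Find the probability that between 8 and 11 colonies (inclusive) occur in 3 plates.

0.4791

Over the interval, μ = 3 × 3 = 9 (3 plates).
P(8 ≤ N ≤ 11) = Σ_{j=8}^{11} e^(−9) · 9^j/j! ≈ 0.4791.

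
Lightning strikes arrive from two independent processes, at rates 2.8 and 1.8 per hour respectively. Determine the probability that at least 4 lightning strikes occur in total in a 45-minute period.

0.4525

Independent Poisson processes superpose: combined rate λ = 2.8 + 1.8 = 4.6 per hour.
Over the interval, μ = 4.6 × 0.75 = 3.45 (a 45-minute period = 0.75 hours).
P(N ≥ 4) = 1 − P(N ≤ 3) ≈ 0.4525.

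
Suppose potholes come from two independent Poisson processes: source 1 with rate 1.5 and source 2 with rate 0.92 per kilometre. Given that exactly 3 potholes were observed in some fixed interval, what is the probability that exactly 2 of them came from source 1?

0.4382

Given the total, each event is independently from source 1 with probability p = λ_1/(λ_1+λ_2) = 1.5/2.42 ≈ 0.6198.
So K ~ Binomial(3, 1.5/2.42): P(K = 2) = C(3,2) · (1.5/2.42)^2 · (0.92/2.42)^1 ≈ 0.4382.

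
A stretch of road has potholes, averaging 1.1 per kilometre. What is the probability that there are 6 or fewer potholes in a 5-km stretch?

Over the interval, μ = 1.1 × 5 = 5.5 (a 5-km stretch = 5 kilometres).
P(N ≤ 6) = Σ_{j=0}^{6} e^(−μ) μ^j/j! ≈ 0.6860.

0.6860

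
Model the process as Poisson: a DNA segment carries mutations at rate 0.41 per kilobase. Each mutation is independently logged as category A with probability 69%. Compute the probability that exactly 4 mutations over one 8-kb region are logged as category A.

Thinning: the mutations that are logged as category A themselves form a Poisson process with rate 0.69 × 0.41 = 0.2829 per kilobase.
Over the interval, μ = 0.2829 × 8 = 2.2632 (an 8-kb region = 8 kilobases).
P(N = 4) = e^(−2.2632) · 2.2632^4/4! ≈ 0.1137.

0.1137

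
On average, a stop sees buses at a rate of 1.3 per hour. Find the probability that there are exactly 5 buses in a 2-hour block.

0.0735

Over the interval, μ = 1.3 × 2 = 2.6 (a 2-hour block = 2 hours).
P(N = 5) = e^(−μ) μ^5/5! = e^(−2.6) · 2.6^5/120 ≈ 0.0735.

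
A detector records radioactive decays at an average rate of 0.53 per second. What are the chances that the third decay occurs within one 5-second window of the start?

Over the interval, μ = 0.53 × 5 = 2.65 (a 5-second window = 5 seconds).
The third arrival falls in the interval iff at least 3 events occur there: P(S_3 ≤ t) = P(N ≥ 3) = 1 − P(N ≤ 2) ≈ 0.4940.

0.4940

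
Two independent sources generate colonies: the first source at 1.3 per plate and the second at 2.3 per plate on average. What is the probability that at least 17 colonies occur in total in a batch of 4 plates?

0.2796

Independent Poisson processes superpose: combined rate λ = 1.3 + 2.3 = 3.6 per plate.
Over the interval, μ = 3.6 × 4 = 14.4 (a batch of 4 plates = 4 plates).
P(N ≥ 17) = 1 − P(N ≤ 16) ≈ 0.2796.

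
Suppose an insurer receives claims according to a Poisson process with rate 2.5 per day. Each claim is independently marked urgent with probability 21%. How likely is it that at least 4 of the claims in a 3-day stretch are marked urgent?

Thinning: the claims that are marked urgent themselves form a Poisson process with rate 0.21 × 2.5 = 0.525 per day.
Over the interval, μ = 0.525 × 3 = 1.575 (a 3-day stretch = 3 days).
P(N ≥ 4) = 1 − P(N ≤ 3) ≈ 0.0754.

0.0754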